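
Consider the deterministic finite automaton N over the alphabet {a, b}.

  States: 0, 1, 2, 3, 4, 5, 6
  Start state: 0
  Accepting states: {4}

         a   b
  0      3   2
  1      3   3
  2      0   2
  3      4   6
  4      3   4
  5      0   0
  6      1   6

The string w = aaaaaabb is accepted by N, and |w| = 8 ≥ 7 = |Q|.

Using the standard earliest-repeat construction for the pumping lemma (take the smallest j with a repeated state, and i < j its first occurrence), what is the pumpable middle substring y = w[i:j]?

aa

Run of N on w = a a a a a a b b:
  step 0: 0  (start)
  step 1: 3  (read a: 0→3)
  step 2: 4  (read a: 3→4)
  step 3: 3  (read a: 4→3)   ← first repeat (3 seen earlier)
  step 4: 4  (read a: 3→4)
  step 5: 3  (read a: 4→3)
  step 6: 4  (read a: 3→4)
  step 7: 4  (read b: 4→4)
  step 8: 4  (read b: 4→4)

So i = 1, j = 3, giving x = w[0:1] = a, y = w[1:3] = aa, z = w[3:8] = aaabb.
Check: |xy| = 3 ≤ 7 and |y| = 2 ≥ 1. Reading y takes N from 3 back to 3, so every xyⁱz is accepted.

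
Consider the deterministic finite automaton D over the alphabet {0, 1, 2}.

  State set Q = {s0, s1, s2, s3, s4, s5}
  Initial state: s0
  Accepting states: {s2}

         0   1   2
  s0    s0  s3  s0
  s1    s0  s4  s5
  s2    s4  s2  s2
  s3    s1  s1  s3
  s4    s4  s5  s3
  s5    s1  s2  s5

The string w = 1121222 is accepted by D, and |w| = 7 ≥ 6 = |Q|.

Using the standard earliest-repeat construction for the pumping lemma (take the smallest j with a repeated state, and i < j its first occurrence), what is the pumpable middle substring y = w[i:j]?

2

Run of D on w = 1 1 2 1 2 2 2:
  step 0: s0  (start)
  step 1: s3  (read 1: s0→s3)
  step 2: s1  (read 1: s3→s1)
  step 3: s5  (read 2: s1→s5)
  step 4: s2  (read 1: s5→s2)
  step 5: s2  (read 2: s2→s2)   ← first repeat (s2 seen earlier)
  step 6: s2  (read 2: s2→s2)
  step 7: s2  (read 2: s2→s2)

So i = 4, j = 5, giving x = w[0:4] = 1121, y = w[4:5] = 2, z = w[5:7] = 22.
Check: |xy| = 5 ≤ 6 and |y| = 1 ≥ 1. Reading y takes D from s2 back to s2, so every xyⁱz is accepted.
The DFA has 6 states, so the proof of the pumping lemma guarantees a repeated state among the first 6+1 visited; the segment between the two visits is the pumpable y.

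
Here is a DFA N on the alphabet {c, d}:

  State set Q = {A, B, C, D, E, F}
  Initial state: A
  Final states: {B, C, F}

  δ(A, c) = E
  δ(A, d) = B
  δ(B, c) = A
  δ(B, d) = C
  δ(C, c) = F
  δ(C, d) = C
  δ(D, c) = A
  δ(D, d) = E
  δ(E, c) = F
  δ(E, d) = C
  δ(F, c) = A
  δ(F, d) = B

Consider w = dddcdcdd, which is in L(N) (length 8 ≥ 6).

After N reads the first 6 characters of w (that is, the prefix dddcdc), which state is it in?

State sequence: A -d-> B -d-> C -d-> C -c-> F -d-> B -c-> A

After reading 6 characters, N is in state A.
(This kind of state-tracing is the core of the pumping-lemma construction: with 6 states, pigeonhole forces a repeat within the first 6 steps.)

A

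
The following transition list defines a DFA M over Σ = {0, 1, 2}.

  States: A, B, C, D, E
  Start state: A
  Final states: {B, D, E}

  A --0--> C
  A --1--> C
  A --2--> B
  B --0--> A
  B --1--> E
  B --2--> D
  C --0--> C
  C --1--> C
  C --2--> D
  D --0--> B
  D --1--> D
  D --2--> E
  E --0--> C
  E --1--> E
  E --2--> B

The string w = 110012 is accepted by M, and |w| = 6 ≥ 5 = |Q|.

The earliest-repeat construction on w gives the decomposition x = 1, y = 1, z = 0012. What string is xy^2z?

1110012

xy^2z = 1·1·1·0012 = 1110012.
Reading y = 1 takes M from C back to C, so after x·y·y the machine is still in C, and z then leads to the accepting state D. Hence 1110012 ∈ L(M).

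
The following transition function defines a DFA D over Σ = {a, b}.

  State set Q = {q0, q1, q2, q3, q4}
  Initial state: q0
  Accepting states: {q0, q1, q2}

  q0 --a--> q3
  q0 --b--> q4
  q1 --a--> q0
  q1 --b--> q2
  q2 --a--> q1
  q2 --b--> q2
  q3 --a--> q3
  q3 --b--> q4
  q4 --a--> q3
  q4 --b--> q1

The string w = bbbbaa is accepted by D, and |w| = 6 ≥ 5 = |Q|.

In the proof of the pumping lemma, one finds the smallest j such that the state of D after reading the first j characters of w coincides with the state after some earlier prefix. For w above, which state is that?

q2

State sequence: q0 -b-> q4 -b-> q1 -b-> q2 -b-> q2 -a-> q1 -a-> q0
First repeat at step 4: q2 was already visited.

The earliest repeat is at step j = 4: D is in q2, which it already visited at step i = 3.
With |Q| = 5, pigeonhole forces a state repeat no later than step 5; the substring read between the first and second visits to that state can be pumped.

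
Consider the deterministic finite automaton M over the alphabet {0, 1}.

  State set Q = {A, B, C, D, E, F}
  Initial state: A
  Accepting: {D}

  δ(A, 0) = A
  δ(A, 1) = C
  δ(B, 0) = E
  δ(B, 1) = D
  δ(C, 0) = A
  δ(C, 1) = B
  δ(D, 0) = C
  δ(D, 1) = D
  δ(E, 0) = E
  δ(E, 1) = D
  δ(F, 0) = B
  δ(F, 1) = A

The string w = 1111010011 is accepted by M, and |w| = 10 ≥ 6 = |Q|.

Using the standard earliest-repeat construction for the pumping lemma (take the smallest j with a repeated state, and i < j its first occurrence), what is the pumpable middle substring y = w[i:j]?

1

Run of M on w = 1 1 1 1 0 1 0 0 1 1:
  step 0: A  (start)
  step 1: C  (read 1: A→C)
  step 2: B  (read 1: C→B)
  step 3: D  (read 1: B→D)
  step 4: D  (read 1: D→D)   ← first repeat (D seen earlier)
  step 5: C  (read 0: D→C)
  step 6: B  (read 1: C→B)
  step 7: E  (read 0: B→E)
  step 8: E  (read 0: E→E)
  step 9: D  (read 1: E→D)
  step 10: D  (read 1: D→D)

So i = 3, j = 4, giving x = w[0:3] = 111, y = w[3:4] = 1, z = w[4:10] = 010011.
Check: |xy| = 4 ≤ 6 and |y| = 1 ≥ 1. Reading y takes M from D back to D, so every xyⁱz is accepted.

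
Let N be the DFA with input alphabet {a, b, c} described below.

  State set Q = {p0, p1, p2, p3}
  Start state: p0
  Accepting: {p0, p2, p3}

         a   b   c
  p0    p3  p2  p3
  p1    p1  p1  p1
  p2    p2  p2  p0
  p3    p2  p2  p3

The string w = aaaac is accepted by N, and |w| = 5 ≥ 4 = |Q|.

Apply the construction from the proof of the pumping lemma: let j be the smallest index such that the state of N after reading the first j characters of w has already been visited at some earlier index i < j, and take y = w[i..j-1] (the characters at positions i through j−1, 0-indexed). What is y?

Run of N on w = a a a a c:
  step 0: p0  (start)
  step 1: p3  (read a: p0→p3)
  step 2: p2  (read a: p3→p2)
  step 3: p2  (read a: p2→p2)   ← first repeat (p2 seen earlier)
  step 4: p2  (read a: p2→p2)
  step 5: p0  (read c: p2→p0)

So i = 2, j = 3, giving x = w[0:2] = aa, y = w[2:3] = a, z = w[3:5] = ac.
Check: |xy| = 3 ≤ 4 and |y| = 1 ≥ 1. Reading y takes N from p2 back to p2, so every xyⁱz is accepted.

a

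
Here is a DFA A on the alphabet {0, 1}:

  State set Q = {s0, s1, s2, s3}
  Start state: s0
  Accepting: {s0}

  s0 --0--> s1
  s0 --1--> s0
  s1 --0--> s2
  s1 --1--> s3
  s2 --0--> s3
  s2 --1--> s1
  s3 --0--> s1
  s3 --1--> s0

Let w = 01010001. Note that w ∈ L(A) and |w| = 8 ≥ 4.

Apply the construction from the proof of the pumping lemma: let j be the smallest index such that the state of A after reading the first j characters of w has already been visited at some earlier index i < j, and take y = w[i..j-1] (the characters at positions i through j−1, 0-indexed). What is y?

State sequence: s0 -0-> s1 -1-> s3 -0-> s1 -1-> s3 -0-> s1 -0-> s2 -0-> s3 -1-> s0
First repeat at step 3: s1 was already visited.

So i = 1, j = 3, giving x = w[0:1] = 0, y = w[1:3] = 10, z = w[3:8] = 10001.
Check: |xy| = 3 ≤ 4 and |y| = 2 ≥ 1. Reading y takes A from s1 back to s1, so every xyⁱz is accepted.

10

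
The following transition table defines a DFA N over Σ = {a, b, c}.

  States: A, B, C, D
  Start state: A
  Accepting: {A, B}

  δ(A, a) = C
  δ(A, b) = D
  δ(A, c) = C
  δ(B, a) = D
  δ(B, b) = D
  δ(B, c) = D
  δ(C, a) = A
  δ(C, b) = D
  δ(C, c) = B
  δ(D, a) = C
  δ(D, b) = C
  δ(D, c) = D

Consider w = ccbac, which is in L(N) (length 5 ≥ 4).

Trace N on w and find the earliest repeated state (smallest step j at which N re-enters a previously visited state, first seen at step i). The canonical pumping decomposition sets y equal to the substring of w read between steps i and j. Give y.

cba

State sequence: A -c-> C -c-> B -b-> D -a-> C -c-> B
First repeat at step 4: C was already visited.

So i = 1, j = 4, giving x = w[0:1] = c, y = w[1:4] = cba, z = w[4:5] = c.
Check: |xy| = 4 ≤ 4 and |y| = 3 ≥ 1. Reading y takes N from C back to C, so every xyⁱz is accepted.
The DFA has 4 states, so the proof of the pumping lemma guarantees a repeated state among the first 4+1 visited; the segment between the two visits is the pumpable y.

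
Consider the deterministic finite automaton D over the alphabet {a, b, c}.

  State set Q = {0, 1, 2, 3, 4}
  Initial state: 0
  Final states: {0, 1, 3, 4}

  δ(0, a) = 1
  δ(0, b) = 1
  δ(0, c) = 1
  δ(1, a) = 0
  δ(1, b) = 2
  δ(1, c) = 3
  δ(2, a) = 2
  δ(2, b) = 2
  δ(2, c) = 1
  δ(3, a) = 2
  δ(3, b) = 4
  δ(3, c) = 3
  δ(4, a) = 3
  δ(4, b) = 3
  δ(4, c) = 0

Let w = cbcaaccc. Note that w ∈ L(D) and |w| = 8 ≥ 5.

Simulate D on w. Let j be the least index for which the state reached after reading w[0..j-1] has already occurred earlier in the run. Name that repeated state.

1

State sequence: 0 -c-> 1 -b-> 2 -c-> 1 -a-> 0 -a-> 1 -c-> 3 -c-> 3 -c-> 3
First repeat at step 3: 1 was already visited.

The earliest repeat is at step j = 3: D is in 1, which it already visited at step i = 1.
The DFA has 5 states, so the proof of the pumping lemma guarantees a repeated state among the first 5+1 visited; the segment between the two visits is the pumpable y.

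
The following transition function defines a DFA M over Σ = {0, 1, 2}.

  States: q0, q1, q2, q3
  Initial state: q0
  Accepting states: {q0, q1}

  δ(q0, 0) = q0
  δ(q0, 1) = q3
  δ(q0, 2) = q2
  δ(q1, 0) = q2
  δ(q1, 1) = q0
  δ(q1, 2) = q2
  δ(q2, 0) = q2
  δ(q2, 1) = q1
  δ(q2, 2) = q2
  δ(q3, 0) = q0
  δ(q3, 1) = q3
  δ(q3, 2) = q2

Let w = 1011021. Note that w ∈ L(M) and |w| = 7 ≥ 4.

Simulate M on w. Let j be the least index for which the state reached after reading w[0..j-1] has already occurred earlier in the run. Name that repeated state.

q0

Run of M on w = 1 0 1 1 0 2 1:
  step 0: q0  (start)
  step 1: q3  (read 1: q0→q3)
  step 2: q0  (read 0: q3→q0)   ← first repeat (q0 seen earlier)
  step 3: q3  (read 1: q0→q3)
  step 4: q3  (read 1: q3→q3)
  step 5: q0  (read 0: q3→q0)
  step 6: q2  (read 2: q0→q2)
  step 7: q1  (read 1: q2→q1)

The earliest repeat is at step j = 2: M is in q0, which it already visited at step i = 0.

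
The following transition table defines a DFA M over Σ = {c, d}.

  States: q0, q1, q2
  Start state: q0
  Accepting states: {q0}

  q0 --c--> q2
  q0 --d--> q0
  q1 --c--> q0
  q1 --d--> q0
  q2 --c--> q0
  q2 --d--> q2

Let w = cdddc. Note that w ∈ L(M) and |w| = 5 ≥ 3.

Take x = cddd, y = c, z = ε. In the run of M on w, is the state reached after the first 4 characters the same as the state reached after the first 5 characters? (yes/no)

Run of M on the first 5 characters of w = c d d d c:
  step 0: q0  (start)
  step 1: q2  (read c: q0→q2)
  step 2: q2  (read d: q2→q2)
  step 3: q2  (read d: q2→q2)
  step 4: q2  (read d: q2→q2)
  step 5: q0  (read c: q2→q0)

After x (step 4): q2. After xy (step 5): q0.
They differ (q2 ≠ q0), so y is not a cycle from the state after x; this split is not the one the pumping-lemma construction produces, and pumping y need not keep the string in L(M).

no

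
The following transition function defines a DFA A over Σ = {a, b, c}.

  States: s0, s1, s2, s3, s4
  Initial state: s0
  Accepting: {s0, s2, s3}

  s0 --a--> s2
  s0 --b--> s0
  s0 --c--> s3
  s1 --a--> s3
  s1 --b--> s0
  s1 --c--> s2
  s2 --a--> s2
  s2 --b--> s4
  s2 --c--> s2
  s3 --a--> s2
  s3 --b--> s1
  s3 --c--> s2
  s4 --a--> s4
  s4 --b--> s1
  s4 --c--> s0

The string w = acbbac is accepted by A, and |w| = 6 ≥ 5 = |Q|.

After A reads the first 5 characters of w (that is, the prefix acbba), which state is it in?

s3

State sequence: s0 -a-> s2 -c-> s2 -b-> s4 -b-> s1 -a-> s3

After reading 5 characters, A is in state s3.
(This kind of state-tracing is the core of the pumping-lemma construction: with 5 states, pigeonhole forces a repeat within the first 5 steps.)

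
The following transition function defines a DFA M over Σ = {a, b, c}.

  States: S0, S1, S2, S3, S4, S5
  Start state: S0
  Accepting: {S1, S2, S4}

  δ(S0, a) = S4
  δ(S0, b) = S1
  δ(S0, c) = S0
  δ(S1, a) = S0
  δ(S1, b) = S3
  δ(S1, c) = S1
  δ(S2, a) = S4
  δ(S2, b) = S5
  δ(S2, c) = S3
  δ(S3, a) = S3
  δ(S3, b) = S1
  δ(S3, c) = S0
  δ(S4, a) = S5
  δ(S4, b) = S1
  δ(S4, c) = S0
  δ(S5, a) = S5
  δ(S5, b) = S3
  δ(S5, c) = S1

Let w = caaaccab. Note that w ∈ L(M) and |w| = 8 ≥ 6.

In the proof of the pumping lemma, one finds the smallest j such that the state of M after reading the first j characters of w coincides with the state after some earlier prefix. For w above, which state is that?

S0

Run of M on w = c a a a c c a b:
  step 0: S0  (start)
  step 1: S0  (read c: S0→S0)   ← first repeat (S0 seen earlier)
  step 2: S4  (read a: S0→S4)
  step 3: S5  (read a: S4→S5)
  step 4: S5  (read a: S5→S5)
  step 5: S1  (read c: S5→S1)
  step 6: S1  (read c: S1→S1)
  step 7: S0  (read a: S1→S0)
  step 8: S1  (read b: S0→S1)

The earliest repeat is at step j = 1: M is in S0, which it already visited at step i = 0.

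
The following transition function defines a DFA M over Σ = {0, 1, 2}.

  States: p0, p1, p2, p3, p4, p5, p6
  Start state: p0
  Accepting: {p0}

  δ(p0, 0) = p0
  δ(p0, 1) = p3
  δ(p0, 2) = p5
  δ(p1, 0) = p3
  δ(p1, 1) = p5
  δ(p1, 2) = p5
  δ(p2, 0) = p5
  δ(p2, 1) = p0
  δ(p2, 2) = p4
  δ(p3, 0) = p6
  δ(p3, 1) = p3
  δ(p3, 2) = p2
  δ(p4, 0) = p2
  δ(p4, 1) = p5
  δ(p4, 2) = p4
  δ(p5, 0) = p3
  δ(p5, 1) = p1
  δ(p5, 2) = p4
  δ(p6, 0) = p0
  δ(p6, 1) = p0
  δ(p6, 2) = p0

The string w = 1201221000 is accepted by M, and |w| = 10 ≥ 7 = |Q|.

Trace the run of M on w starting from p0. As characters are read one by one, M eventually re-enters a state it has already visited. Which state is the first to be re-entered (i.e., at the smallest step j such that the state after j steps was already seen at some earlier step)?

Run of M on w = 1 2 0 1 2 2 1 0 0 0:
  step 0: p0  (start)
  step 1: p3  (read 1: p0→p3)
  step 2: p2  (read 2: p3→p2)
  step 3: p5  (read 0: p2→p5)
  step 4: p1  (read 1: p5→p1)
  step 5: p5  (read 2: p1→p5)   ← first repeat (p5 seen earlier)
  step 6: p4  (read 2: p5→p4)
  step 7: p5  (read 1: p4→p5)
  step 8: p3  (read 0: p5→p3)
  step 9: p6  (read 0: p3→p6)
  step 10: p0  (read 0: p6→p0)

The earliest repeat is at step j = 5: M is in p5, which it already visited at step i = 3.
Since M has 7 states, any run of length ≥ 7 visits 7+1 states, so by pigeonhole some state repeats within the first 7 steps — that repeat gives the pumpable loop.

p5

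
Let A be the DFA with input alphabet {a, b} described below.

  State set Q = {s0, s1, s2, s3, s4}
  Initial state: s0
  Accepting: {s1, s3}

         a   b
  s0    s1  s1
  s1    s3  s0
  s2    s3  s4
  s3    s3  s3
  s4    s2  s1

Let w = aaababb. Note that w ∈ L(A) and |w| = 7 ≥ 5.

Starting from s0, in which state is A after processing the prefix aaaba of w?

Run of A on the first 5 characters of w = a a a b a:
  step 0: s0  (start)
  step 1: s1  (read a: s0→s1)
  step 2: s3  (read a: s1→s3)
  step 3: s3  (read a: s3→s3)
  step 4: s3  (read b: s3→s3)
  step 5: s3  (read a: s3→s3)

After reading 5 characters, A is in state s3.
(This kind of state-tracing is the core of the pumping-lemma construction: with 5 states, pigeonhole forces a repeat within the first 5 steps.)

s3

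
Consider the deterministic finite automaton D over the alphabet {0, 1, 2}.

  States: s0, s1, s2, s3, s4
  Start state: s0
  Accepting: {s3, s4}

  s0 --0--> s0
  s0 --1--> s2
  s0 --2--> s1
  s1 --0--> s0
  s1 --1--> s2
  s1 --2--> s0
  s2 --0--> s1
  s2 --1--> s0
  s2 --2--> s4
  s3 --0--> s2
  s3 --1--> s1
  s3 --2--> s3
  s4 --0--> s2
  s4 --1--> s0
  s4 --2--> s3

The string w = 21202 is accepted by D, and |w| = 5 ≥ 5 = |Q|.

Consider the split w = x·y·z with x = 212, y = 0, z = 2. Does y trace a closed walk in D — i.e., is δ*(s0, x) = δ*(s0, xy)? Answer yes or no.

Run of D on the first 4 characters of w = 2 1 2 0:
  step 0: s0  (start)
  step 1: s1  (read 2: s0→s1)
  step 2: s2  (read 1: s1→s2)
  step 3: s4  (read 2: s2→s4)
  step 4: s2  (read 0: s4→s2)

After x (step 3): s4. After xy (step 4): s2.
They differ (s4 ≠ s2), so y is not a cycle from the state after x; this split is not the one the pumping-lemma construction produces, and pumping y need not keep the string in L(D).

no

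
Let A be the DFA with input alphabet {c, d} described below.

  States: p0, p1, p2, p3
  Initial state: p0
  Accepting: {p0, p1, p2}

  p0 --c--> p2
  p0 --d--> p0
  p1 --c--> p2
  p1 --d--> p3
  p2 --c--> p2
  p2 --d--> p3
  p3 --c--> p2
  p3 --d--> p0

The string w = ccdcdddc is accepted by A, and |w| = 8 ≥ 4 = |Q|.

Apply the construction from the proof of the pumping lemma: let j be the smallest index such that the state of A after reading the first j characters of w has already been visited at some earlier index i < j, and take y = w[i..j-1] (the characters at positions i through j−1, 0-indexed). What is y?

State sequence: p0 -c-> p2 -c-> p2 -d-> p3 -c-> p2 -d-> p3 -d-> p0 -d-> p0 -c-> p2
First repeat at step 2: p2 was already visited.

So i = 1, j = 2, giving x = w[0:1] = c, y = w[1:2] = c, z = w[2:8] = dcdddc.
Check: |xy| = 2 ≤ 4 and |y| = 1 ≥ 1. Reading y takes A from p2 back to p2, so every xyⁱz is accepted.

c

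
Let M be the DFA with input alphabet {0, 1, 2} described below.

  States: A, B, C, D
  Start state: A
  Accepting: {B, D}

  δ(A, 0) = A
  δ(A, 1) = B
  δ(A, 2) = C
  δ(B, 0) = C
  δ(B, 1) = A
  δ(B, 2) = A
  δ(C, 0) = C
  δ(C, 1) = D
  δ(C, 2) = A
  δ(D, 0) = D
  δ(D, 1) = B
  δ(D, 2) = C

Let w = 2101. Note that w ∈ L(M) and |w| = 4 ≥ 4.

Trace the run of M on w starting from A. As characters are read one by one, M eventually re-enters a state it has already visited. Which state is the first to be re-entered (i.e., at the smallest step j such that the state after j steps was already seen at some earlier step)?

D

Run of M on w = 2 1 0 1:
  step 0: A  (start)
  step 1: C  (read 2: A→C)
  step 2: D  (read 1: C→D)
  step 3: D  (read 0: D→D)   ← first repeat (D seen earlier)
  step 4: B  (read 1: D→B)

The earliest repeat is at step j = 3: M is in D, which it already visited at step i = 2.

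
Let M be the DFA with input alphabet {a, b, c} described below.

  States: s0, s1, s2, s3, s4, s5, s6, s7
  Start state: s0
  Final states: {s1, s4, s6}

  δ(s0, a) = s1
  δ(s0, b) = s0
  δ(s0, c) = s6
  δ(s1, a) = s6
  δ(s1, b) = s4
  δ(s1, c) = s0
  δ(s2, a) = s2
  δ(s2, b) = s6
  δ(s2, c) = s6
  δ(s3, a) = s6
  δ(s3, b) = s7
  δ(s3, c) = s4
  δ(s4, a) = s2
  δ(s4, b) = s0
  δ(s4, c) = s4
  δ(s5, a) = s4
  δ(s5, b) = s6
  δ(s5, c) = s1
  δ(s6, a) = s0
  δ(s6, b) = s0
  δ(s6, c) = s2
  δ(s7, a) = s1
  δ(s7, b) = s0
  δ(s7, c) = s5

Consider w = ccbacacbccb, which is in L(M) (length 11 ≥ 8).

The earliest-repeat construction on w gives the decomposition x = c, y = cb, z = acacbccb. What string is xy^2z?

xy^2z = c·cb·cb·acacbccb = ccbcbacacbccb.
Reading y = cb takes M from s6 back to s6, so after x·y·y the machine is still in s6, and z then leads to the accepting state s6. Hence ccbcbacacbccb ∈ L(M).

ccbcbacacbccb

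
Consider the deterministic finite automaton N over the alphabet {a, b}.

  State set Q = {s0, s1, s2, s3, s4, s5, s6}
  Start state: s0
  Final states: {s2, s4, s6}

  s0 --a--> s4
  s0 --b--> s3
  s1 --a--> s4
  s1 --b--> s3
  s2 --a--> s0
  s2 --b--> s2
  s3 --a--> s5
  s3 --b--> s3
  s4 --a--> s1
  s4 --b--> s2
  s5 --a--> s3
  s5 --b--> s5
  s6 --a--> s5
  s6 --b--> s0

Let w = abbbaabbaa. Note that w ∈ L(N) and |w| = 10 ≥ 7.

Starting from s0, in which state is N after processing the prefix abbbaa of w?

State sequence: s0 -a-> s4 -b-> s2 -b-> s2 -b-> s2 -a-> s0 -a-> s4

After reading 6 characters, N is in state s4.

s4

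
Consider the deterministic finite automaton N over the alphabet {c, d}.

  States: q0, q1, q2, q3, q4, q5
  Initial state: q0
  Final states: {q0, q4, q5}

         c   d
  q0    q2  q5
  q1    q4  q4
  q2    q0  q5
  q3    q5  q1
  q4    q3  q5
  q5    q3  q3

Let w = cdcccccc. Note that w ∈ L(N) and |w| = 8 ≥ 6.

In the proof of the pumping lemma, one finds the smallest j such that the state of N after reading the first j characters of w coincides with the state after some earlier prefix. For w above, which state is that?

Run of N on w = c d c c c c c c:
  step 0: q0  (start)
  step 1: q2  (read c: q0→q2)
  step 2: q5  (read d: q2→q5)
  step 3: q3  (read c: q5→q3)
  step 4: q5  (read c: q3→q5)   ← first repeat (q5 seen earlier)
  step 5: q3  (read c: q5→q3)
  step 6: q5  (read c: q3→q5)
  step 7: q3  (read c: q5→q3)
  step 8: q5  (read c: q3→q5)

The earliest repeat is at step j = 4: N is in q5, which it already visited at step i = 2.

q5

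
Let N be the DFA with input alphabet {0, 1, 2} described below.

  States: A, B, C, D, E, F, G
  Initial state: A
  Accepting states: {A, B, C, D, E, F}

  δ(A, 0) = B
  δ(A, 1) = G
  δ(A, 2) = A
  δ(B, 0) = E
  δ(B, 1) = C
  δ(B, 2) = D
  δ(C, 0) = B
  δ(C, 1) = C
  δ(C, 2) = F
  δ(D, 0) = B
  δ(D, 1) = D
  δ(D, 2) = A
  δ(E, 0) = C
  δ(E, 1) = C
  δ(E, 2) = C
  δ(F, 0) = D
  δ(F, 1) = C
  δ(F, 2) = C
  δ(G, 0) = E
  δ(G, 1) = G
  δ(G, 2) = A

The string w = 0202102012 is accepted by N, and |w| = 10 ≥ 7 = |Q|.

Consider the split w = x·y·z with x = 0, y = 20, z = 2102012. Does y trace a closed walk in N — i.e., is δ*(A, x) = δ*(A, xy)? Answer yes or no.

Run of N on the first 3 characters of w = 0 2 0:
  step 0: A  (start)
  step 1: B  (read 0: A→B)
  step 2: D  (read 2: B→D)
  step 3: B  (read 0: D→B)

After x (step 1): B. After xy (step 3): B.
They match, so y = 20 drives N around a cycle from B back to itself; pumping y any number of times keeps N in B before reading z, and xyⁱz ∈ L(N) for every i ≥ 0.

yes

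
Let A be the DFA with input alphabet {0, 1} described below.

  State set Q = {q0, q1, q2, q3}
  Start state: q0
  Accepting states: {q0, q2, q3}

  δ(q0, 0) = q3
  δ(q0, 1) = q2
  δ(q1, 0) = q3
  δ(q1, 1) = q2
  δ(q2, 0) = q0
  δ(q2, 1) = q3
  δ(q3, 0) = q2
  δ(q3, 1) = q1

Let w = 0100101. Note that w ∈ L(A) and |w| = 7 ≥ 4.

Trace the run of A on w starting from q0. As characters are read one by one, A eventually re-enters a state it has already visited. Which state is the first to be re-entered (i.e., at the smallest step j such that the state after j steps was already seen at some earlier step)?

State sequence: q0 -0-> q3 -1-> q1 -0-> q3 -0-> q2 -1-> q3 -0-> q2 -1-> q3
First repeat at step 3: q3 was already visited.

The earliest repeat is at step j = 3: A is in q3, which it already visited at step i = 1.
Pumping length from the standard proof: p = 4 (the number of states). The repeated state found above gives |xy| = j ≤ 4 and |y| = j − i ≥ 1.

q3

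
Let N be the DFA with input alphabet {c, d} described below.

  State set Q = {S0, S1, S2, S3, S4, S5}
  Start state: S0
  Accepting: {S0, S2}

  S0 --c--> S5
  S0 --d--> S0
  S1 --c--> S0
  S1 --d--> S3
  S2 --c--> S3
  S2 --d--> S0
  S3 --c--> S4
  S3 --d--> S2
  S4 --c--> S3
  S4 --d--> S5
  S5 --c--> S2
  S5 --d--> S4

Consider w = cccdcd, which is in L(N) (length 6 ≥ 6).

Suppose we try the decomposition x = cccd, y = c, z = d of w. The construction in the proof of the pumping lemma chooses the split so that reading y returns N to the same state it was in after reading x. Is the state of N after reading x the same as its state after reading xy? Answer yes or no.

no

Run of N on the first 5 characters of w = c c c d c:
  step 0: S0  (start)
  step 1: S5  (read c: S0→S5)
  step 2: S2  (read c: S5→S2)
  step 3: S3  (read c: S2→S3)
  step 4: S2  (read d: S3→S2)
  step 5: S3  (read c: S2→S3)

After x (step 4): S2. After xy (step 5): S3.
They differ (S2 ≠ S3), so y is not a cycle from the state after x; this split is not the one the pumping-lemma construction produces, and pumping y need not keep the string in L(N).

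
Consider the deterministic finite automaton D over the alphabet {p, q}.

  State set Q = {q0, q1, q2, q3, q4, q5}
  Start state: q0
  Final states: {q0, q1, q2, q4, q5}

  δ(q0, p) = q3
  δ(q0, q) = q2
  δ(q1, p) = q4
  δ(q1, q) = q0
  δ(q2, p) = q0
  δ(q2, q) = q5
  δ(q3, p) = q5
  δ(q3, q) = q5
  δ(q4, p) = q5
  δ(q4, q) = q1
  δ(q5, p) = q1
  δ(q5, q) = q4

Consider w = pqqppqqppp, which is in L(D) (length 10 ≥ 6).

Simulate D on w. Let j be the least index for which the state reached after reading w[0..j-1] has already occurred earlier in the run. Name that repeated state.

q5

State sequence: q0 -p-> q3 -q-> q5 -q-> q4 -p-> q5 -p-> q1 -q-> q0 -q-> q2 -p-> q0 -p-> q3 -p-> q5
First repeat at step 4: q5 was already visited.

The earliest repeat is at step j = 4: D is in q5, which it already visited at step i = 2.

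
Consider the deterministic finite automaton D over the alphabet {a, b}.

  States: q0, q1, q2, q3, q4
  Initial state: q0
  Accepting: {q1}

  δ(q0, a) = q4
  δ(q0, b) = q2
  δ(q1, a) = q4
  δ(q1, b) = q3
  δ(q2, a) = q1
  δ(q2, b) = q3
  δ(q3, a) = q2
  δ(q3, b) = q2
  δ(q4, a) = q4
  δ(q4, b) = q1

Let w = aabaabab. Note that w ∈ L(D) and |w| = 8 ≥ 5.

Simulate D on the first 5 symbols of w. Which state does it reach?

q4

State sequence: q0 -a-> q4 -a-> q4 -b-> q1 -a-> q4 -a-> q4

After reading 5 characters, D is in state q4.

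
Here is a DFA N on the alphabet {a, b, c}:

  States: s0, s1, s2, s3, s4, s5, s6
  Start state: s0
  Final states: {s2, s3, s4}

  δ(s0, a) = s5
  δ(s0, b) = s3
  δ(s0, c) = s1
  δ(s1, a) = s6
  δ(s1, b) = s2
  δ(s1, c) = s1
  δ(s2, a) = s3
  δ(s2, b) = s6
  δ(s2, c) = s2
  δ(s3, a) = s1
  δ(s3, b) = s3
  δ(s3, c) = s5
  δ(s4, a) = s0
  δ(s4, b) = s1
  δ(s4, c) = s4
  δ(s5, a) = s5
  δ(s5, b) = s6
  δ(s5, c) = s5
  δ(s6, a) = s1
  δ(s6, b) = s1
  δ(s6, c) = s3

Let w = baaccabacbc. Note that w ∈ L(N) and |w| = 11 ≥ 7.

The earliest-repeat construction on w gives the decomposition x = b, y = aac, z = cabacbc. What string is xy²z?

baacaaccabacbc

xy^2z = b·aac·aac·cabacbc = baacaaccabacbc.
Reading y = aac takes N from s3 back to s3, so after x·y·y the machine is still in s3, and z then leads to the accepting state s2. Hence baacaaccabacbc ∈ L(N).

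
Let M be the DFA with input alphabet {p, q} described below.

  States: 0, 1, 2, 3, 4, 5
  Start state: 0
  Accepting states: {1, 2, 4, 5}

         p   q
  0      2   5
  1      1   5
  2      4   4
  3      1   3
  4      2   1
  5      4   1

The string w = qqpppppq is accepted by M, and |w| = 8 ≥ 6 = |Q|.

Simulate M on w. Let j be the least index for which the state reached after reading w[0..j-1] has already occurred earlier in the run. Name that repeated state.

State sequence: 0 -q-> 5 -q-> 1 -p-> 1 -p-> 1 -p-> 1 -p-> 1 -p-> 1 -q-> 5
First repeat at step 3: 1 was already visited.

The earliest repeat is at step j = 3: M is in 1, which it already visited at step i = 2.
Since M has 6 states, any run of length ≥ 6 visits 6+1 states, so by pigeonhole some state repeats within the first 6 steps — that repeat gives the pumpable loop.

1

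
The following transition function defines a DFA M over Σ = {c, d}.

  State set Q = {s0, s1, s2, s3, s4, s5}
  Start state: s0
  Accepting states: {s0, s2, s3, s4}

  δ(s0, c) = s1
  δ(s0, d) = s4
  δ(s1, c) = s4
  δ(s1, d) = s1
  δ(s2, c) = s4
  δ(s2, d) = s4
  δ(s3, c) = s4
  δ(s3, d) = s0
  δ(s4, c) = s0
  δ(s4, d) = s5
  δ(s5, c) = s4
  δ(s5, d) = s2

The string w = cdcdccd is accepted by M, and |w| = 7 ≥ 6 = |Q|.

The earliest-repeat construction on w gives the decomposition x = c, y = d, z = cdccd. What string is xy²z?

xy^2z = c·d·d·cdccd = cddcdccd.
Reading y = d takes M from s1 back to s1, so after x·y·y the machine is still in s1, and z then leads to the accepting state s4. Hence cddcdccd ∈ L(M).

cddcdccd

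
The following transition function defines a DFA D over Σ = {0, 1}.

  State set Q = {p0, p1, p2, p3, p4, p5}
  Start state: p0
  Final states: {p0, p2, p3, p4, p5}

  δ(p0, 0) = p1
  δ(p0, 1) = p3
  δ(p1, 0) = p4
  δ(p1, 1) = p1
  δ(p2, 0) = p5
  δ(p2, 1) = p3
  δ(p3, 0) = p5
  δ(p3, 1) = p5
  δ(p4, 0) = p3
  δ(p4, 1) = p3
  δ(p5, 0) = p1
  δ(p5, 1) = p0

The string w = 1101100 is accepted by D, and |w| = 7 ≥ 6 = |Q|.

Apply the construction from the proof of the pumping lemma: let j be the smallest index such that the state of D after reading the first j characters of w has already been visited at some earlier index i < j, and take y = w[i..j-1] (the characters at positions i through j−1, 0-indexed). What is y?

Run of D on w = 1 1 0 1 1 0 0:
  step 0: p0  (start)
  step 1: p3  (read 1: p0→p3)
  step 2: p5  (read 1: p3→p5)
  step 3: p1  (read 0: p5→p1)
  step 4: p1  (read 1: p1→p1)   ← first repeat (p1 seen earlier)
  step 5: p1  (read 1: p1→p1)
  step 6: p4  (read 0: p1→p4)
  step 7: p3  (read 0: p4→p3)

So i = 3, j = 4, giving x = w[0:3] = 110, y = w[3:4] = 1, z = w[4:7] = 100.
Check: |xy| = 4 ≤ 6 and |y| = 1 ≥ 1. Reading y takes D from p1 back to p1, so every xyⁱz is accepted.
Pumping length from the standard proof: p = 6 (the number of states). The repeated state found above gives |xy| = j ≤ 6 and |y| = j − i ≥ 1.

1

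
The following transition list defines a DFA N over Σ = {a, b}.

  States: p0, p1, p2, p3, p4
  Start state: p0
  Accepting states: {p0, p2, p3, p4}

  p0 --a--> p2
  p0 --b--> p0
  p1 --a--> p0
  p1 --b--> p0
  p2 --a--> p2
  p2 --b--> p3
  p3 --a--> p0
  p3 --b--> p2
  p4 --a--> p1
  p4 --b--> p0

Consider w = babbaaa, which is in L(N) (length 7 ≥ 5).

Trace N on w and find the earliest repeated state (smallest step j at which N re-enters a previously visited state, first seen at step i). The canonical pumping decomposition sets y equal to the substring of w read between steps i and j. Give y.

Run of N on w = b a b b a a a:
  step 0: p0  (start)
  step 1: p0  (read b: p0→p0)   ← first repeat (p0 seen earlier)
  step 2: p2  (read a: p0→p2)
  step 3: p3  (read b: p2→p3)
  step 4: p2  (read b: p3→p2)
  step 5: p2  (read a: p2→p2)
  step 6: p2  (read a: p2→p2)
  step 7: p2  (read a: p2→p2)

So i = 0, j = 1, giving x = w[0:0] = ε, y = w[0:1] = b, z = w[1:7] = abbaaa.
Check: |xy| = 1 ≤ 5 and |y| = 1 ≥ 1. Reading y takes N from p0 back to p0, so every xyⁱz is accepted.
With |Q| = 5, pigeonhole forces a state repeat no later than step 5; the substring read between the first and second visits to that state can be pumped.

b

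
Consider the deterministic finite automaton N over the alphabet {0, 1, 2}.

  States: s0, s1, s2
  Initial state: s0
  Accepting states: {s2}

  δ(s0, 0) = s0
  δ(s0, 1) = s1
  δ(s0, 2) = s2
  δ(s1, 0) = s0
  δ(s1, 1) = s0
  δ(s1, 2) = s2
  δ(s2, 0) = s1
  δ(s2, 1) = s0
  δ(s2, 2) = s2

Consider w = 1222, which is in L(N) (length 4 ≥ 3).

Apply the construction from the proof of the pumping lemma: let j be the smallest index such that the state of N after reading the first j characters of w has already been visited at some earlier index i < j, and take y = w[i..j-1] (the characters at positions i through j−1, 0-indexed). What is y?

2

State sequence: s0 -1-> s1 -2-> s2 -2-> s2 -2-> s2
First repeat at step 3: s2 was already visited.

So i = 2, j = 3, giving x = w[0:2] = 12, y = w[2:3] = 2, z = w[3:4] = 2.
Check: |xy| = 3 ≤ 3 and |y| = 1 ≥ 1. Reading y takes N from s2 back to s2, so every xyⁱz is accepted.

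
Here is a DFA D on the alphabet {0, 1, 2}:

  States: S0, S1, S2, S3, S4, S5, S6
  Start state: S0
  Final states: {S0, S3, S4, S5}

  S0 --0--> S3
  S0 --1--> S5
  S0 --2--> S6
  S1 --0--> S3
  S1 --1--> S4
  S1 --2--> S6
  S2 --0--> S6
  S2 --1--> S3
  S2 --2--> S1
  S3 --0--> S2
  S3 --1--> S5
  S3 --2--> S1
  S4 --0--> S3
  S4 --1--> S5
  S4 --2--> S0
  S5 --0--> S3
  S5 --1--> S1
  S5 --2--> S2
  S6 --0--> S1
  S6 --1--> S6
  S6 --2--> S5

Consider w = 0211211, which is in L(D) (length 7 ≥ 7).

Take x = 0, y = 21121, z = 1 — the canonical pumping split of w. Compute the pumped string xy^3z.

02112121121211211

xy^3z = 0·21121·21121·21121·1 = 02112121121211211.
Reading y = 21121 takes D from S3 back to S3, so after x·y·y·y the machine is still in S3, and z then leads to the accepting state S5. Hence 02112121121211211 ∈ L(D).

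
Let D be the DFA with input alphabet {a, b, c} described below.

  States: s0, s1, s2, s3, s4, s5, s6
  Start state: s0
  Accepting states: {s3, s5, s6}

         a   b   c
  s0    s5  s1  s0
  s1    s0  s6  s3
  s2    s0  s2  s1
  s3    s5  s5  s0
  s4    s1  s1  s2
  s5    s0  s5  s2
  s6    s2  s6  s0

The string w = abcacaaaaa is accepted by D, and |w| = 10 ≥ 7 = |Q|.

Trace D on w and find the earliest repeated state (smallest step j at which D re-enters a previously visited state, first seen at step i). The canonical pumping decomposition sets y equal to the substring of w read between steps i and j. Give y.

b

Run of D on w = a b c a c a a a a a:
  step 0: s0  (start)
  step 1: s5  (read a: s0→s5)
  step 2: s5  (read b: s5→s5)   ← first repeat (s5 seen earlier)
  step 3: s2  (read c: s5→s2)
  step 4: s0  (read a: s2→s0)
  step 5: s0  (read c: s0→s0)
  step 6: s5  (read a: s0→s5)
  step 7: s0  (read a: s5→s0)
  step 8: s5  (read a: s0→s5)
  step 9: s0  (read a: s5→s0)
  step 10: s5  (read a: s0→s5)

So i = 1, j = 2, giving x = w[0:1] = a, y = w[1:2] = b, z = w[2:10] = cacaaaaa.
Check: |xy| = 2 ≤ 7 and |y| = 1 ≥ 1. Reading y takes D from s5 back to s5, so every xyⁱz is accepted.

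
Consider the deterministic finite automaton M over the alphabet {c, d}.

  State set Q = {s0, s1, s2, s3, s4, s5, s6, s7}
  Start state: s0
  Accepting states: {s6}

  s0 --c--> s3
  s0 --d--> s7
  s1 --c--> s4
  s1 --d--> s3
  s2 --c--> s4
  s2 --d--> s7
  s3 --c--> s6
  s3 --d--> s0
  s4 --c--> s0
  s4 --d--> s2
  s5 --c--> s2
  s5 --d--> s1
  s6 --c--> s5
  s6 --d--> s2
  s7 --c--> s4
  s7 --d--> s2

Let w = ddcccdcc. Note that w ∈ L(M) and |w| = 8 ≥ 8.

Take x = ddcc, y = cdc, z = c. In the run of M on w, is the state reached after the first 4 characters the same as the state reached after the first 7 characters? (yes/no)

no

Run of M on the first 7 characters of w = d d c c c d c:
  step 0: s0  (start)
  step 1: s7  (read d: s0→s7)
  step 2: s2  (read d: s7→s2)
  step 3: s4  (read c: s2→s4)
  step 4: s0  (read c: s4→s0)
  step 5: s3  (read c: s0→s3)
  step 6: s0  (read d: s3→s0)
  step 7: s3  (read c: s0→s3)

After x (step 4): s0. After xy (step 7): s3.
They differ (s0 ≠ s3), so y is not a cycle from the state after x; this split is not the one the pumping-lemma construction produces, and pumping y need not keep the string in L(M).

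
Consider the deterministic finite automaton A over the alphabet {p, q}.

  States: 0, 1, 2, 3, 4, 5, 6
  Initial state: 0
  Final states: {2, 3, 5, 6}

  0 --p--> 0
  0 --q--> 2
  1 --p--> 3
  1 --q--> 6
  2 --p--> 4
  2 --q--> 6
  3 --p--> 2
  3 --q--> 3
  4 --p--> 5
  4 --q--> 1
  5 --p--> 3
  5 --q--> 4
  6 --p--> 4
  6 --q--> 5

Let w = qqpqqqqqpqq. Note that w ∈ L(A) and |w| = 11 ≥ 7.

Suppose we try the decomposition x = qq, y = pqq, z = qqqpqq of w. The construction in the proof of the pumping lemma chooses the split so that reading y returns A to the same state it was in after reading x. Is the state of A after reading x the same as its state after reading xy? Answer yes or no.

Run of A on the first 5 characters of w = q q p q q:
  step 0: 0  (start)
  step 1: 2  (read q: 0→2)
  step 2: 6  (read q: 2→6)
  step 3: 4  (read p: 6→4)
  step 4: 1  (read q: 4→1)
  step 5: 6  (read q: 1→6)

After x (step 2): 6. After xy (step 5): 6.
They match, so y = pqq drives A around a cycle from 6 back to itself; pumping y any number of times keeps A in 6 before reading z, and xyⁱz ∈ L(A) for every i ≥ 0.

yes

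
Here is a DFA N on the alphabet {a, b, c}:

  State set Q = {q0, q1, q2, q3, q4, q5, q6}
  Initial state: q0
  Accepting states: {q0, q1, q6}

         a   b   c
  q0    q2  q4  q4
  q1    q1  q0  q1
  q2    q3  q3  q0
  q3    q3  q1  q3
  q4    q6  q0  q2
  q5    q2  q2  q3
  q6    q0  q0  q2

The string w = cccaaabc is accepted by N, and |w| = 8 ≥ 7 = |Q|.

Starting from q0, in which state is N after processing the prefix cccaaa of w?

q3

State sequence: q0 -c-> q4 -c-> q2 -c-> q0 -a-> q2 -a-> q3 -a-> q3

After reading 6 characters, N is in state q3.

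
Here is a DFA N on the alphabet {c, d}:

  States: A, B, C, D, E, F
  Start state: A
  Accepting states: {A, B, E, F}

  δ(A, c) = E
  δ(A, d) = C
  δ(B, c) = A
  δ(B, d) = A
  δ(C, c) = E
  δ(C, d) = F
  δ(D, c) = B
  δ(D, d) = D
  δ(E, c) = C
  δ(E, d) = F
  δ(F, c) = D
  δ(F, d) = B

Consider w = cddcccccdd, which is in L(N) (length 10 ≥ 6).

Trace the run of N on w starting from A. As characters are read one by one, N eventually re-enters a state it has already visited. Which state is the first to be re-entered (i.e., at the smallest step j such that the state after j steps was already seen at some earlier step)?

A

Run of N on w = c d d c c c c c d d:
  step 0: A  (start)
  step 1: E  (read c: A→E)
  step 2: F  (read d: E→F)
  step 3: B  (read d: F→B)
  step 4: A  (read c: B→A)   ← first repeat (A seen earlier)
  step 5: E  (read c: A→E)
  step 6: C  (read c: E→C)
  step 7: E  (read c: C→E)
  step 8: C  (read c: E→C)
  step 9: F  (read d: C→F)
  step 10: B  (read d: F→B)

The earliest repeat is at step j = 4: N is in A, which it already visited at step i = 0.
The DFA has 6 states, so the proof of the pumping lemma guarantees a repeated state among the first 6+1 visited; the segment between the two visits is the pumpable y.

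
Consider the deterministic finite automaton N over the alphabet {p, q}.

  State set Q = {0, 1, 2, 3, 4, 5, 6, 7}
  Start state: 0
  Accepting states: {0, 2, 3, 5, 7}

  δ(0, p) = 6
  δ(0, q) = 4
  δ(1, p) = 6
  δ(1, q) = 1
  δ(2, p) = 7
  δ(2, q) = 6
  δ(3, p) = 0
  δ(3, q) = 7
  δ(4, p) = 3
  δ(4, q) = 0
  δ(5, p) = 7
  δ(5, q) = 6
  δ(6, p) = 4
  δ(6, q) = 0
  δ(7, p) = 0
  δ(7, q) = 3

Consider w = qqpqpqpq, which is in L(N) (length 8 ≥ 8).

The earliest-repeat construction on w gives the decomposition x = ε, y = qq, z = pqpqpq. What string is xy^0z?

pqpqpq

xy⁰z = xz = ε·pqpqpq = pqpqpq.
Reading y = qq takes N from 0 back to 0, so after x the machine is still in 0, and z then leads to the accepting state 0. Hence pqpqpq ∈ L(N).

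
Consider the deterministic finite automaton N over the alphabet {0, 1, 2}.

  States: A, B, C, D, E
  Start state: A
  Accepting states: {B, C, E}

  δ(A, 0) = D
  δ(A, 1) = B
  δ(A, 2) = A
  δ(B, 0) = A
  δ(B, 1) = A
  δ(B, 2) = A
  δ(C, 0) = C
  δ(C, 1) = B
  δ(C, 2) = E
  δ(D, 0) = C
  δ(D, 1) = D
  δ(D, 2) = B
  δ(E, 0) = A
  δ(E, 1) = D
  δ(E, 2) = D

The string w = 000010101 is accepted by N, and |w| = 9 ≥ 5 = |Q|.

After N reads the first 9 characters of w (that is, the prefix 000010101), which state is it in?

B

Run of N on the first 9 characters of w = 0 0 0 0 1 0 1 0 1:
  step 0: A  (start)
  step 1: D  (read 0: A→D)
  step 2: C  (read 0: D→C)
  step 3: C  (read 0: C→C)
  step 4: C  (read 0: C→C)
  step 5: B  (read 1: C→B)
  step 6: A  (read 0: B→A)
  step 7: B  (read 1: A→B)
  step 8: A  (read 0: B→A)
  step 9: B  (read 1: A→B)

After reading 9 characters, N is in state B.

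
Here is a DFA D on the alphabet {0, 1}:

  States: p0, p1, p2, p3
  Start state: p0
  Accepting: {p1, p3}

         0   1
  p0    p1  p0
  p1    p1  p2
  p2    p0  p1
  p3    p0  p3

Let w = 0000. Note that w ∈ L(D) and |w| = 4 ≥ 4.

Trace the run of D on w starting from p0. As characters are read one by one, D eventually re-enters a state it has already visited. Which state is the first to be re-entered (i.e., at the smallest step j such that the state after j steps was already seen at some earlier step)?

Run of D on w = 0 0 0 0:
  step 0: p0  (start)
  step 1: p1  (read 0: p0→p1)
  step 2: p1  (read 0: p1→p1)   ← first repeat (p1 seen earlier)
  step 3: p1  (read 0: p1→p1)
  step 4: p1  (read 0: p1→p1)

The earliest repeat is at step j = 2: D is in p1, which it already visited at step i = 1.
The DFA has 4 states, so the proof of the pumping lemma guarantees a repeated state among the first 4+1 visited; the segment between the two visits is the pumpable y.

p1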